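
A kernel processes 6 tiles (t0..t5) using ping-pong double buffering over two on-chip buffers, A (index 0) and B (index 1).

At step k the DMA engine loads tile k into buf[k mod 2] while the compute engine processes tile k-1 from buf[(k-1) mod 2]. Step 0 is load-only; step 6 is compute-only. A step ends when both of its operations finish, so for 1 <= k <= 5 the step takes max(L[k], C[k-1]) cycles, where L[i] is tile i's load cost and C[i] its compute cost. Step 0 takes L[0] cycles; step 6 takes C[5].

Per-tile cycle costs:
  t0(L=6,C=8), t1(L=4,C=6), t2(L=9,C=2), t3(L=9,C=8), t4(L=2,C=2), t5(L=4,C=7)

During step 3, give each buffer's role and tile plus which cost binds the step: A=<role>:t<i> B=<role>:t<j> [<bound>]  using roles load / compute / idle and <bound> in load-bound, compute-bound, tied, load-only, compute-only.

step 0: L[0]=6 → dur=6, Σ=6 | A=load:t0 B=idle [load-only]
step 1: L[1]=4 C[0]=8 → dur=8, Σ=14 | A=compute:t0 B=load:t1 [compute-bound]
step 2: L[2]=9 C[1]=6 → dur=9, Σ=23 | A=load:t2 B=compute:t1 [load-bound]
step 3: L[3]=9 C[2]=2 → dur=9, Σ=32 | A=compute:t2 B=load:t3 [load-bound]
step 4: L[4]=2 C[3]=8 → dur=8, Σ=40 | A=load:t4 B=compute:t3 [compute-bound]
step 5: L[5]=4 C[4]=2 → dur=4, Σ=44 | A=compute:t4 B=load:t5 [load-bound]
step 6: C[5]=7 → dur=7, Σ=51 | A=idle B=compute:t5 [compute-only]

step 3: A=compute:t2 B=load:t3 [load-bound]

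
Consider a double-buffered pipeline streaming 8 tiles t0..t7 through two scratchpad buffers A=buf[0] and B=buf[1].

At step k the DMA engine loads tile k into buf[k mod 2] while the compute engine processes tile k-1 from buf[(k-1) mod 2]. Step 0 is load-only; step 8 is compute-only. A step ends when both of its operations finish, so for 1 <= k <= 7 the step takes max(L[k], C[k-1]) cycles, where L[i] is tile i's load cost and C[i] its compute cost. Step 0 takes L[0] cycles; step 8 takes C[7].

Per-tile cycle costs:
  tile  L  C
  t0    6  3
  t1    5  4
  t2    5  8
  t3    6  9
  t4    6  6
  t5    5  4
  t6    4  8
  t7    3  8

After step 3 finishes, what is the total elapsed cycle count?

end_cycle[3] = 24

k=0 load=t0/6c comp=- wait=6 total=6
k=1 load=t1/5c comp=t0/3c wait=5 total=11
k=2 load=t2/5c comp=t1/4c wait=5 total=16
k=3 load=t3/6c comp=t2/8c wait=8 total=24
k=4 load=t4/6c comp=t3/9c wait=9 total=33
k=5 load=t5/5c comp=t4/6c wait=6 total=39
k=6 load=t6/4c comp=t5/4c wait=4 total=43
k=7 load=t7/3c comp=t6/8c wait=8 total=51
k=8 load=- comp=t7/8c wait=8 total=59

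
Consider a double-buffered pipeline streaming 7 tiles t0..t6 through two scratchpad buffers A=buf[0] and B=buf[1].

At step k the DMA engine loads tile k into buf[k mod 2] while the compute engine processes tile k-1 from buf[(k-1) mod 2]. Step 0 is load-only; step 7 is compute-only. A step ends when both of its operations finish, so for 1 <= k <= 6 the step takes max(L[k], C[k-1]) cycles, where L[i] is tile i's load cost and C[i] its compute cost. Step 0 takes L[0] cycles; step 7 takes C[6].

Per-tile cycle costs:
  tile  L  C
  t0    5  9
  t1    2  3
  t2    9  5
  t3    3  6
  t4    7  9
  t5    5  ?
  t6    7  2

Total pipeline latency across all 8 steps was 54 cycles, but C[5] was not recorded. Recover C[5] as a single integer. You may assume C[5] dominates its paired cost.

step 0 | dur = L[0]=5 = 5
step 1 | dur = max(L[1]=2, C[0]=9) = 9
step 2 | dur = max(L[2]=9, C[1]=3) = 9
step 3 | dur = max(L[3]=3, C[2]=5) = 5
step 4 | dur = max(L[4]=7, C[3]=6) = 7
step 5 | dur = max(L[5]=5, C[4]=9) = 9
step 6 | dur = max(L[6]=7, C[5]=?) = C[5]  (unknown; binding)
step 7 | dur = C[6]=2 = 2
sum of known step durations = 46
dur[6] = total - known = 54 - 46 = 8
C[5] is the binding max in step 6, so C[5] = dur[6] = 8

C[5] = 8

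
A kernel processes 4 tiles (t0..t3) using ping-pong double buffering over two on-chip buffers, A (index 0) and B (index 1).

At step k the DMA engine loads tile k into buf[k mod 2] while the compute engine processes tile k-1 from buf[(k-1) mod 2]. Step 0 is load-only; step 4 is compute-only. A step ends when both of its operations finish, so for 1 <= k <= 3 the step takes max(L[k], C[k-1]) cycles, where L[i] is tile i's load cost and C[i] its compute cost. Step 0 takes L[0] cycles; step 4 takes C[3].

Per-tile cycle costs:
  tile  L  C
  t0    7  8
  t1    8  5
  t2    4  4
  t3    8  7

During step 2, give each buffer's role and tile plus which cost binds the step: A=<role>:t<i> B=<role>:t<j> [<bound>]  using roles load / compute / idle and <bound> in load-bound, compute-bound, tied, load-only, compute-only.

step 2: A=load:t2 B=compute:t1 [compute-bound]

[0] DMA t0→A (7c) ∥ CU idle ⇒ 7c, clock 7
[1] DMA t1→B (8c) ∥ CU A:t0 (8c) ⇒ 8c, clock 15
[2] DMA t2→A (4c) ∥ CU B:t1 (5c) ⇒ 5c, clock 20
[3] DMA t3→B (8c) ∥ CU A:t2 (4c) ⇒ 8c, clock 28
[4] DMA idle ∥ CU B:t3 (7c) ⇒ 7c, clock 35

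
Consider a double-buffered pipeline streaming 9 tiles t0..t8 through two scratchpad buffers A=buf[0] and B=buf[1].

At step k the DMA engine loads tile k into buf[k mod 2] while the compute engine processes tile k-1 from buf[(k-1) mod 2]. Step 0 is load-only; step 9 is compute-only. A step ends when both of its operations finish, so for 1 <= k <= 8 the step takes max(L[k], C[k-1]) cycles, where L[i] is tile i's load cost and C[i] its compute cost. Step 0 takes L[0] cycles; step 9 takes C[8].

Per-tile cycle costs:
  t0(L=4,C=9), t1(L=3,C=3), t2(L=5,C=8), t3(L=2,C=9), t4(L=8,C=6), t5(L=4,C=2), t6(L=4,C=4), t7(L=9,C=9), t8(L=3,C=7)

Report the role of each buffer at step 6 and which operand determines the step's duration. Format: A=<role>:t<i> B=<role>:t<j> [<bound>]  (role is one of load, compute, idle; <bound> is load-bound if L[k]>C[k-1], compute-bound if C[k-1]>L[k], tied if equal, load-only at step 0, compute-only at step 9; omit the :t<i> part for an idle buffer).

step 6: A=load:t6 B=compute:t5 [load-bound]

[0] DMA t0→A (4c) ∥ CU idle ⇒ 4c, clock 4
[1] DMA t1→B (3c) ∥ CU A:t0 (9c) ⇒ 9c, clock 13
[2] DMA t2→A (5c) ∥ CU B:t1 (3c) ⇒ 5c, clock 18
[3] DMA t3→B (2c) ∥ CU A:t2 (8c) ⇒ 8c, clock 26
[4] DMA t4→A (8c) ∥ CU B:t3 (9c) ⇒ 9c, clock 35
[5] DMA t5→B (4c) ∥ CU A:t4 (6c) ⇒ 6c, clock 41
[6] DMA t6→A (4c) ∥ CU B:t5 (2c) ⇒ 4c, clock 45
[7] DMA t7→B (9c) ∥ CU A:t6 (4c) ⇒ 9c, clock 54
[8] DMA t8→A (3c) ∥ CU B:t7 (9c) ⇒ 9c, clock 63
[9] DMA idle ∥ CU A:t8 (7c) ⇒ 7c, clock 70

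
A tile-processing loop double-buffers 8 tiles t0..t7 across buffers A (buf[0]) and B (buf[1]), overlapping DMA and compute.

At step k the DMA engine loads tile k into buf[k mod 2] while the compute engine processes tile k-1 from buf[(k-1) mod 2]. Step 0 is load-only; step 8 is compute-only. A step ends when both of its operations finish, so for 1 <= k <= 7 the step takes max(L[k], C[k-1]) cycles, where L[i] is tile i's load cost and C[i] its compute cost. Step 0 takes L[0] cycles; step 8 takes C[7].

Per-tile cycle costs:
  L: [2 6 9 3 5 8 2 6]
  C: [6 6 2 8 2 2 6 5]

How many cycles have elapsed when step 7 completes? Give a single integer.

end_cycle[7] = 44

k=0 load=t0/2c comp=- wait=2 total=2
k=1 load=t1/6c comp=t0/6c wait=6 total=8
k=2 load=t2/9c comp=t1/6c wait=9 total=17
k=3 load=t3/3c comp=t2/2c wait=3 total=20
k=4 load=t4/5c comp=t3/8c wait=8 total=28
k=5 load=t5/8c comp=t4/2c wait=8 total=36
k=6 load=t6/2c comp=t5/2c wait=2 total=38
k=7 load=t7/6c comp=t6/6c wait=6 total=44
k=8 load=- comp=t7/5c wait=5 total=49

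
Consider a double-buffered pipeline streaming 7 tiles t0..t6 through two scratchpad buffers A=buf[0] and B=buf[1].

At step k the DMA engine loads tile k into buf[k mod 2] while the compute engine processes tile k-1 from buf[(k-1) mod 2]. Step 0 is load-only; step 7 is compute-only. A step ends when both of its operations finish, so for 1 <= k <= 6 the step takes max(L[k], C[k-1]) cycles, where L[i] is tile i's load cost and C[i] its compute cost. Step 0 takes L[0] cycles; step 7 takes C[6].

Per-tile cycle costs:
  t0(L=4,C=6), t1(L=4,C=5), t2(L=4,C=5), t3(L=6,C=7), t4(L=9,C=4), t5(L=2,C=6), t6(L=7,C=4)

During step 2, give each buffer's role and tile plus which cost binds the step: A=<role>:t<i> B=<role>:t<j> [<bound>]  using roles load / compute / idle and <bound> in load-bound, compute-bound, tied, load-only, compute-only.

step 2: A=load:t2 B=compute:t1 [compute-bound]

[0] DMA t0→A (4c) ∥ CU idle ⇒ 4c, clock 4
[1] DMA t1→B (4c) ∥ CU A:t0 (6c) ⇒ 6c, clock 10
[2] DMA t2→A (4c) ∥ CU B:t1 (5c) ⇒ 5c, clock 15
[3] DMA t3→B (6c) ∥ CU A:t2 (5c) ⇒ 6c, clock 21
[4] DMA t4→A (9c) ∥ CU B:t3 (7c) ⇒ 9c, clock 30
[5] DMA t5→B (2c) ∥ CU A:t4 (4c) ⇒ 4c, clock 34
[6] DMA t6→A (7c) ∥ CU B:t5 (6c) ⇒ 7c, clock 41
[7] DMA idle ∥ CU A:t6 (4c) ⇒ 4c, clock 45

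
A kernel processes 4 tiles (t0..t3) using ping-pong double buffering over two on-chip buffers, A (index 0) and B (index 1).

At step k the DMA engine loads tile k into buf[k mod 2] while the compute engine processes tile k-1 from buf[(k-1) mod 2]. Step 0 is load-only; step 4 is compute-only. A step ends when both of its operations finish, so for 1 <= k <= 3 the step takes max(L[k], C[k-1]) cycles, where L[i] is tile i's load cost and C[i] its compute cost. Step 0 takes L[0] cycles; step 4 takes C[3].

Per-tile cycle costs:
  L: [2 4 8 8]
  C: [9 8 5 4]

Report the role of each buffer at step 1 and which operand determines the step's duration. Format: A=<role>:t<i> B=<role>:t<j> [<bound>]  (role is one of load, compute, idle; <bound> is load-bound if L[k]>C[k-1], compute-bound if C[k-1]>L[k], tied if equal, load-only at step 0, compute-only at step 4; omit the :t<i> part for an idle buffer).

[0] DMA t0→A (2c) ∥ CU idle ⇒ 2c, clock 2
[1] DMA t1→B (4c) ∥ CU A:t0 (9c) ⇒ 9c, clock 11
[2] DMA t2→A (8c) ∥ CU B:t1 (8c) ⇒ 8c, clock 19
[3] DMA t3→B (8c) ∥ CU A:t2 (5c) ⇒ 8c, clock 27
[4] DMA idle ∥ CU B:t3 (4c) ⇒ 4c, clock 31

step 1: A=compute:t0 B=load:t1 [compute-bound]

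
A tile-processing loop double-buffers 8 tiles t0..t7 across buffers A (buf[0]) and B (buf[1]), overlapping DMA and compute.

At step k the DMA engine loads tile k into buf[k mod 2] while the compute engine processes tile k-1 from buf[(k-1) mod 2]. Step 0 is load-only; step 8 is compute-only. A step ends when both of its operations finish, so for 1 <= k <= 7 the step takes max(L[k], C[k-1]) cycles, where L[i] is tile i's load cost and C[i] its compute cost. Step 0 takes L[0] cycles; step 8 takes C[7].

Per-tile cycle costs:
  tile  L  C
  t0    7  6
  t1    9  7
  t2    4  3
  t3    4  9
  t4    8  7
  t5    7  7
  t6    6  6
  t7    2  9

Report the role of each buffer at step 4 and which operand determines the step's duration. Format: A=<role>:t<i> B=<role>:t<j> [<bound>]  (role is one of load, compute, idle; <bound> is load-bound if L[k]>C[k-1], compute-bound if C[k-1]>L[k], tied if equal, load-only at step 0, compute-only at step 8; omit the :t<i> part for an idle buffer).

step 4: A=load:t4 B=compute:t3 [compute-bound]

k=0 load=t0/7c comp=- wait=7 total=7
k=1 load=t1/9c comp=t0/6c wait=9 total=16
k=2 load=t2/4c comp=t1/7c wait=7 total=23
k=3 load=t3/4c comp=t2/3c wait=4 total=27
k=4 load=t4/8c comp=t3/9c wait=9 total=36
k=5 load=t5/7c comp=t4/7c wait=7 total=43
k=6 load=t6/6c comp=t5/7c wait=7 total=50
k=7 load=t7/2c comp=t6/6c wait=6 total=56
k=8 load=- comp=t7/9c wait=9 total=65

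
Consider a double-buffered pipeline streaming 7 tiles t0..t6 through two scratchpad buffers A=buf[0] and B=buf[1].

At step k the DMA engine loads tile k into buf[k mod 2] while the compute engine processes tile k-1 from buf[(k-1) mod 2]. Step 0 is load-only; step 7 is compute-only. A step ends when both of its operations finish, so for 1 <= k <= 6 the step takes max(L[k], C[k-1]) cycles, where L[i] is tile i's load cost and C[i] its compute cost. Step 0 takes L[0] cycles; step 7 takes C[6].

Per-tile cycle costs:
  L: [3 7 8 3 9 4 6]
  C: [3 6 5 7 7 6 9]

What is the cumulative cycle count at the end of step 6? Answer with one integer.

end_cycle[6] = 45

k=0 load=t0/3c comp=- wait=3 total=3
k=1 load=t1/7c comp=t0/3c wait=7 total=10
k=2 load=t2/8c comp=t1/6c wait=8 total=18
k=3 load=t3/3c comp=t2/5c wait=5 total=23
k=4 load=t4/9c comp=t3/7c wait=9 total=32
k=5 load=t5/4c comp=t4/7c wait=7 total=39
k=6 load=t6/6c comp=t5/6c wait=6 total=45
k=7 load=- comp=t6/9c wait=9 total=54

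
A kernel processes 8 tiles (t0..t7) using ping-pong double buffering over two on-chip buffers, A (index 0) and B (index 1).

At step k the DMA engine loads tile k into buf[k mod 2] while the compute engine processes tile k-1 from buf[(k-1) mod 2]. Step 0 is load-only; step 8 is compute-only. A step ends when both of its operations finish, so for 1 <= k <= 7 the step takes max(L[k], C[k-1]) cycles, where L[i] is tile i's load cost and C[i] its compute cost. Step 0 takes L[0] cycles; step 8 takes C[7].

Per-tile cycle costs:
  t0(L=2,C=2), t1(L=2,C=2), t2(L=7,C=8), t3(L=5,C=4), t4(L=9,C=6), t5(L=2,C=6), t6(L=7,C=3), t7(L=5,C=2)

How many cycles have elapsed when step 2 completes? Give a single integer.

step 0: L[0]=2 → dur=2, Σ=2 | A=load:t0 B=idle [load-only]
step 1: L[1]=2 C[0]=2 → dur=2, Σ=4 | A=compute:t0 B=load:t1 [tied]
step 2: L[2]=7 C[1]=2 → dur=7, Σ=11 | A=load:t2 B=compute:t1 [load-bound]
step 3: L[3]=5 C[2]=8 → dur=8, Σ=19 | A=compute:t2 B=load:t3 [compute-bound]
step 4: L[4]=9 C[3]=4 → dur=9, Σ=28 | A=load:t4 B=compute:t3 [load-bound]
step 5: L[5]=2 C[4]=6 → dur=6, Σ=34 | A=compute:t4 B=load:t5 [compute-bound]
step 6: L[6]=7 C[5]=6 → dur=7, Σ=41 | A=load:t6 B=compute:t5 [load-bound]
step 7: L[7]=5 C[6]=3 → dur=5, Σ=46 | A=compute:t6 B=load:t7 [load-bound]
step 8: C[7]=2 → dur=2, Σ=48 | A=idle B=compute:t7 [compute-only]

end_cycle[2] = 11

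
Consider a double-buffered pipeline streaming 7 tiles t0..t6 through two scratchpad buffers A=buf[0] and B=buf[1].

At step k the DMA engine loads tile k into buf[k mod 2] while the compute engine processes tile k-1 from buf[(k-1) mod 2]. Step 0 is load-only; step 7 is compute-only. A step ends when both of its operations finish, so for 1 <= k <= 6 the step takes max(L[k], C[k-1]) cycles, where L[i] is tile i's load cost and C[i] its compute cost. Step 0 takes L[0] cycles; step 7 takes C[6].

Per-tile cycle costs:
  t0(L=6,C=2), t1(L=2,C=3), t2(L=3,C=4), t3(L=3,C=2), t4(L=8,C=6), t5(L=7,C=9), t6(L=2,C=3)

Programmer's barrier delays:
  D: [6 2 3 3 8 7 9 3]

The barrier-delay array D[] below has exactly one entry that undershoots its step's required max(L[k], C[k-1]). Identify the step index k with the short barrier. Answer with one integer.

k=0 barrier L[0]=6→6c, D[0]=6 ok
k=1 barrier max(L[1]=2,C[0]=2)→2c, D[1]=2 ok
k=2 barrier max(L[2]=3,C[1]=3)→3c, D[2]=3 ok
k=3 barrier max(L[3]=3,C[2]=4)→4c, D[3]=3 SHORT
k=4 barrier max(L[4]=8,C[3]=2)→8c, D[4]=8 ok
k=5 barrier max(L[5]=7,C[4]=6)→7c, D[5]=7 ok
k=6 barrier max(L[6]=2,C[5]=9)→9c, D[6]=9 ok
k=7 barrier C[6]=3→3c, D[7]=3 ok

hazard at step 3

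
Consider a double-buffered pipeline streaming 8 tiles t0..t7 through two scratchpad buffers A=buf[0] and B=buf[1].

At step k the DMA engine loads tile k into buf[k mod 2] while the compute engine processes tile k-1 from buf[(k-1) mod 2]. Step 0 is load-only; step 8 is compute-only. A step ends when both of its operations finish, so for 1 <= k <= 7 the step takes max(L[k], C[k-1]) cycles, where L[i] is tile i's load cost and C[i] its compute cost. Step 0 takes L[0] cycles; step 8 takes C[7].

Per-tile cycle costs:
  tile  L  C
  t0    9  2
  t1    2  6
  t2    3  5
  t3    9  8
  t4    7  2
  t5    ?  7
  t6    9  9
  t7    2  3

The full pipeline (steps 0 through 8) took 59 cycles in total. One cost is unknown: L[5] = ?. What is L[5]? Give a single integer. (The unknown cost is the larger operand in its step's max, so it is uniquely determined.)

step 0: dur = L[0]=9 = 9
step 1: dur = max(L[1]=2, C[0]=2) = 2
step 2: dur = max(L[2]=3, C[1]=6) = 6
step 3: dur = max(L[3]=9, C[2]=5) = 9
step 4: dur = max(L[4]=7, C[3]=8) = 8
step 5: dur = max(L[5]=?, C[4]=2) = L[5]  (unknown; binding)
step 6: dur = max(L[6]=9, C[5]=7) = 9
step 7: dur = max(L[7]=2, C[6]=9) = 9
step 8: dur = C[7]=3 = 3
sum of known step durations = 55
dur[5] = total - known = 59 - 55 = 4
L[5] is the binding max in step 5, so L[5] = dur[5] = 4

L[5] = 4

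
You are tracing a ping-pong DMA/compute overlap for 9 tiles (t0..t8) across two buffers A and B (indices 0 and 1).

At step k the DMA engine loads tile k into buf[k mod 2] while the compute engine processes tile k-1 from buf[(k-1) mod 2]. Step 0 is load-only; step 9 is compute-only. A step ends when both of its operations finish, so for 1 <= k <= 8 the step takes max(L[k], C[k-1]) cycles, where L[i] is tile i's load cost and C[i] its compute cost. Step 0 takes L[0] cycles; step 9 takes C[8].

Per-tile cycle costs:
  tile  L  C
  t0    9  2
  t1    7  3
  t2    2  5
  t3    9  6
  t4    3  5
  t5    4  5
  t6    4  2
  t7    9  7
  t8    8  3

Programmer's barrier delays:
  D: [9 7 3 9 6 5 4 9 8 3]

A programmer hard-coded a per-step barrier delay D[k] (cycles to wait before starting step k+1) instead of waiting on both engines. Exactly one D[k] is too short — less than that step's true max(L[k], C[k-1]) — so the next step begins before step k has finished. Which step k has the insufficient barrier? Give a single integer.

hazard at step 6

step 0: need L[0]=9 = 9; D[0]=9 ok
step 1: need max(L[1]=7,C[0]=2) = 7; D[1]=7 ok
step 2: need max(L[2]=2,C[1]=3) = 3; D[2]=3 ok
step 3: need max(L[3]=9,C[2]=5) = 9; D[3]=9 ok
step 4: need max(L[4]=3,C[3]=6) = 6; D[4]=6 ok
step 5: need max(L[5]=4,C[4]=5) = 5; D[5]=5 ok
step 6: need max(L[6]=4,C[5]=5) = 5; D[6]=4 SHORT
step 7: need max(L[7]=9,C[6]=2) = 9; D[7]=9 ok
step 8: need max(L[8]=8,C[7]=7) = 8; D[8]=8 ok
step 9: need C[8]=3 = 3; D[9]=3 ok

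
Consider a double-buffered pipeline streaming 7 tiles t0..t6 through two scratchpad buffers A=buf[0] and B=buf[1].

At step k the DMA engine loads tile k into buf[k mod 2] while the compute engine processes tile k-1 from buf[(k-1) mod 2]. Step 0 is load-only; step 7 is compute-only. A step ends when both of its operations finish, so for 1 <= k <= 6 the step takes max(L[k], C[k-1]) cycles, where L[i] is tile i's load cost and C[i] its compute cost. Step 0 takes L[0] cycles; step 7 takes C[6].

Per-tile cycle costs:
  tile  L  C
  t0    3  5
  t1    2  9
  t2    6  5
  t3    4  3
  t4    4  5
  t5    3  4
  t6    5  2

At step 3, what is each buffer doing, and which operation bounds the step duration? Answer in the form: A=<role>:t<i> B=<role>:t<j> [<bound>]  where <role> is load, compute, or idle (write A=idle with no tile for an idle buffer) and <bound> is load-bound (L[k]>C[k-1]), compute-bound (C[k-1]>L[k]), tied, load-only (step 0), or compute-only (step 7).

step 3: A=compute:t2 B=load:t3 [compute-bound]

k=0 load=t0/3c comp=- wait=3 total=3
k=1 load=t1/2c comp=t0/5c wait=5 total=8
k=2 load=t2/6c comp=t1/9c wait=9 total=17
k=3 load=t3/4c comp=t2/5c wait=5 total=22
k=4 load=t4/4c comp=t3/3c wait=4 total=26
k=5 load=t5/3c comp=t4/5c wait=5 total=31
k=6 load=t6/5c comp=t5/4c wait=5 total=36
k=7 load=- comp=t6/2c wait=2 total=38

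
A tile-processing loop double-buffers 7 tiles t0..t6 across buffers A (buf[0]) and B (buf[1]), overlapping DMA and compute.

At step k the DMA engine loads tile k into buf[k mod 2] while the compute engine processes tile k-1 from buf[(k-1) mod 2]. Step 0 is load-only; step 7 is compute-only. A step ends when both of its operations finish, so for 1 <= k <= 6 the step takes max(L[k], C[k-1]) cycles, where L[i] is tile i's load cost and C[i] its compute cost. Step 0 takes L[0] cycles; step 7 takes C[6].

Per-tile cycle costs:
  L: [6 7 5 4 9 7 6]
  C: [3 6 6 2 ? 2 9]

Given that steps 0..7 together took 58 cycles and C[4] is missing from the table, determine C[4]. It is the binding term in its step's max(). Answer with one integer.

step 0: dur = L[0]=6 = 6
step 1: dur = max(L[1]=7, C[0]=3) = 7
step 2: dur = max(L[2]=5, C[1]=6) = 6
step 3: dur = max(L[3]=4, C[2]=6) = 6
step 4: dur = max(L[4]=9, C[3]=2) = 9
step 5: dur = max(L[5]=7, C[4]=?) = C[4]  (unknown; binding)
step 6: dur = max(L[6]=6, C[5]=2) = 6
step 7: dur = C[6]=9 = 9
sum of known step durations = 49
dur[5] = total - known = 58 - 49 = 9
C[4] is the binding max in step 5, so C[4] = dur[5] = 9

C[4] = 9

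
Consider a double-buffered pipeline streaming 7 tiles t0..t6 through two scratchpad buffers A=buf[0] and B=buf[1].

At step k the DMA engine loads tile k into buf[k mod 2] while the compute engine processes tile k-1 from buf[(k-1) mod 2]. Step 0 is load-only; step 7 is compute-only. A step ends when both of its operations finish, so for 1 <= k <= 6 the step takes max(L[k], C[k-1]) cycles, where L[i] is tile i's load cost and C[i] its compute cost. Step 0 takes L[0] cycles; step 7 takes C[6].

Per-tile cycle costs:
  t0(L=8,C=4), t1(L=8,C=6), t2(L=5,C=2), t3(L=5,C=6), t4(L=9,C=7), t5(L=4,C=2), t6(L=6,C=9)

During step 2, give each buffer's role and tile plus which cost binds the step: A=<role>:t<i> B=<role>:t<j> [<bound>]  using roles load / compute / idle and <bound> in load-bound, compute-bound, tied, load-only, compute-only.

step 2: A=load:t2 B=compute:t1 [compute-bound]

k=0 load=t0/8c comp=- wait=8 total=8
k=1 load=t1/8c comp=t0/4c wait=8 total=16
k=2 load=t2/5c comp=t1/6c wait=6 total=22
k=3 load=t3/5c comp=t2/2c wait=5 total=27
k=4 load=t4/9c comp=t3/6c wait=9 total=36
k=5 load=t5/4c comp=t4/7c wait=7 total=43
k=6 load=t6/6c comp=t5/2c wait=6 total=49
k=7 load=- comp=t6/9c wait=9 total=58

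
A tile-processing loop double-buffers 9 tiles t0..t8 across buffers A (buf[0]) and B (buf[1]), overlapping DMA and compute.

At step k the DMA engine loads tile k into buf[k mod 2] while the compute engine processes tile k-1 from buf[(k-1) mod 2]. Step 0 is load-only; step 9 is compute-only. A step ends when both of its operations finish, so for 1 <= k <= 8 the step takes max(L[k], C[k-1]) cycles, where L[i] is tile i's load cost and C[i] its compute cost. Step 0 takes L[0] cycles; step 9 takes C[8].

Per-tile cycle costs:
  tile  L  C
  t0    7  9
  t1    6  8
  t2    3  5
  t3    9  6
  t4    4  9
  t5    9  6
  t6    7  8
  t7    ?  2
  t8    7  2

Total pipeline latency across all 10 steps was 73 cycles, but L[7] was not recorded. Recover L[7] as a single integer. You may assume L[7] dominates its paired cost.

step 0 | dur = L[0]=7 = 7
step 1 | dur = max(L[1]=6, C[0]=9) = 9
step 2 | dur = max(L[2]=3, C[1]=8) = 8
step 3 | dur = max(L[3]=9, C[2]=5) = 9
step 4 | dur = max(L[4]=4, C[3]=6) = 6
step 5 | dur = max(L[5]=9, C[4]=9) = 9
step 6 | dur = max(L[6]=7, C[5]=6) = 7
step 7 | dur = max(L[7]=?, C[6]=8) = L[7]  (unknown; binding)
step 8 | dur = max(L[8]=7, C[7]=2) = 7
step 9 | dur = C[8]=2 = 2
sum of known step durations = 64
dur[7] = total - known = 73 - 64 = 9
L[7] is the binding max in step 7, so L[7] = dur[7] = 9

L[7] = 9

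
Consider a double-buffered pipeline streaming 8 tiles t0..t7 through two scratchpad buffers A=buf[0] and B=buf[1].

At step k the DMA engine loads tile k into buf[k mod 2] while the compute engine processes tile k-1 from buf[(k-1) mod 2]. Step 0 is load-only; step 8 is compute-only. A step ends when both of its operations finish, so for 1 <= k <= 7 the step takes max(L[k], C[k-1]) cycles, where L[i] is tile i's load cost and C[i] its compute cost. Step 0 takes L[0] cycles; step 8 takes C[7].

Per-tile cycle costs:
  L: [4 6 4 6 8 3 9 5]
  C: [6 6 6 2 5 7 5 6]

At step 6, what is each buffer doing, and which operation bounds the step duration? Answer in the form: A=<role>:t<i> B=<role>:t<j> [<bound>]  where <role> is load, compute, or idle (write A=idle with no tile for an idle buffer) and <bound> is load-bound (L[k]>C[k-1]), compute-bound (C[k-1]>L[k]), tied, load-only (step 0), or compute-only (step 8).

step 6: A=load:t6 B=compute:t5 [load-bound]

[0] DMA t0→A (4c) ∥ CU idle ⇒ 4c, clock 4
[1] DMA t1→B (6c) ∥ CU A:t0 (6c) ⇒ 6c, clock 10
[2] DMA t2→A (4c) ∥ CU B:t1 (6c) ⇒ 6c, clock 16
[3] DMA t3→B (6c) ∥ CU A:t2 (6c) ⇒ 6c, clock 22
[4] DMA t4→A (8c) ∥ CU B:t3 (2c) ⇒ 8c, clock 30
[5] DMA t5→B (3c) ∥ CU A:t4 (5c) ⇒ 5c, clock 35
[6] DMA t6→A (9c) ∥ CU B:t5 (7c) ⇒ 9c, clock 44
[7] DMA t7→B (5c) ∥ CU A:t6 (5c) ⇒ 5c, clock 49
[8] DMA idle ∥ CU B:t7 (6c) ⇒ 6c, clock 55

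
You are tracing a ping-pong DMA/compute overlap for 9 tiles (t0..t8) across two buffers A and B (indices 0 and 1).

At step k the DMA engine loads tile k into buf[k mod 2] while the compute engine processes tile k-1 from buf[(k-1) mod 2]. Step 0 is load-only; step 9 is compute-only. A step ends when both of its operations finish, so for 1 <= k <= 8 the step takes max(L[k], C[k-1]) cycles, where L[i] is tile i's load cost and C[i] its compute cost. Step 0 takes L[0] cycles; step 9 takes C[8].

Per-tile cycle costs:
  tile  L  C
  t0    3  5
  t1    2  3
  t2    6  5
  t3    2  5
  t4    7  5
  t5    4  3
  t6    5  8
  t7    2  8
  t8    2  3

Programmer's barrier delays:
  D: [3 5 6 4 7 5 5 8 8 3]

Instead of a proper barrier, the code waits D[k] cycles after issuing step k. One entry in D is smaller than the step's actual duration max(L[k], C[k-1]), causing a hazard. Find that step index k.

hazard at step 3

step 0: need L[0]=3 = 3; D[0]=3 ok
step 1: need max(L[1]=2,C[0]=5) = 5; D[1]=5 ok
step 2: need max(L[2]=6,C[1]=3) = 6; D[2]=6 ok
step 3: need max(L[3]=2,C[2]=5) = 5; D[3]=4 SHORT
step 4: need max(L[4]=7,C[3]=5) = 7; D[4]=7 ok
step 5: need max(L[5]=4,C[4]=5) = 5; D[5]=5 ok
step 6: need max(L[6]=5,C[5]=3) = 5; D[6]=5 ok
step 7: need max(L[7]=2,C[6]=8) = 8; D[7]=8 ok
step 8: need max(L[8]=2,C[7]=8) = 8; D[8]=8 ok
step 9: need C[8]=3 = 3; D[9]=3 ok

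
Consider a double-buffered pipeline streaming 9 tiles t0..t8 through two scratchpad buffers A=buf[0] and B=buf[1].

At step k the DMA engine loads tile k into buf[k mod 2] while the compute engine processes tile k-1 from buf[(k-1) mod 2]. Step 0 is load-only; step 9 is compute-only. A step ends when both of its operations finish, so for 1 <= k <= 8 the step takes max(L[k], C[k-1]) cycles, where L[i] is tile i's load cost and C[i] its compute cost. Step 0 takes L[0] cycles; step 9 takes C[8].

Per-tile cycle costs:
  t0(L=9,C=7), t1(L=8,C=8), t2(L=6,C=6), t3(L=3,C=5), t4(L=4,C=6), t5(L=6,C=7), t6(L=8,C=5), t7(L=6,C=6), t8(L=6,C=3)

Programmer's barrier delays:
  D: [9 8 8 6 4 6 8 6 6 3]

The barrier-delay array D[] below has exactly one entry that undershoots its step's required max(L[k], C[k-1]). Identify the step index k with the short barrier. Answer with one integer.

[0] required=L[0]=9=9 vs D=9 ok
[1] required=max(L[1]=8,C[0]=7)=8 vs D=8 ok
[2] required=max(L[2]=6,C[1]=8)=8 vs D=8 ok
[3] required=max(L[3]=3,C[2]=6)=6 vs D=6 ok
[4] required=max(L[4]=4,C[3]=5)=5 vs D=4 SHORT
[5] required=max(L[5]=6,C[4]=6)=6 vs D=6 ok
[6] required=max(L[6]=8,C[5]=7)=8 vs D=8 ok
[7] required=max(L[7]=6,C[6]=5)=6 vs D=6 ok
[8] required=max(L[8]=6,C[7]=6)=6 vs D=6 ok
[9] required=C[8]=3=3 vs D=3 ok

hazard at step 4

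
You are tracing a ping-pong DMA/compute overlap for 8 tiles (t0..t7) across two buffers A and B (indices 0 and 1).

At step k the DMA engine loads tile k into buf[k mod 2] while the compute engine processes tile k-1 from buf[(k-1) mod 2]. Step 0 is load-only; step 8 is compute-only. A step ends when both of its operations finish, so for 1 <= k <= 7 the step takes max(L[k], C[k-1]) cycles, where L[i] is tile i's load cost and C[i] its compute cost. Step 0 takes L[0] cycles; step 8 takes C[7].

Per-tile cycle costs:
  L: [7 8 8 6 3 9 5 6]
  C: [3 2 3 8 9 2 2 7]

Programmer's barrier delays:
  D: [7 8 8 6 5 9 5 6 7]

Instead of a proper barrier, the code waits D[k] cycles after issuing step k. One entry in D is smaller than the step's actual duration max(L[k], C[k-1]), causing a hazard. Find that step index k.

[0] required=L[0]=7=7 vs D=7 ok
[1] required=max(L[1]=8,C[0]=3)=8 vs D=8 ok
[2] required=max(L[2]=8,C[1]=2)=8 vs D=8 ok
[3] required=max(L[3]=6,C[2]=3)=6 vs D=6 ok
[4] required=max(L[4]=3,C[3]=8)=8 vs D=5 SHORT
[5] required=max(L[5]=9,C[4]=9)=9 vs D=9 ok
[6] required=max(L[6]=5,C[5]=2)=5 vs D=5 ok
[7] required=max(L[7]=6,C[6]=2)=6 vs D=6 ok
[8] required=C[7]=7=7 vs D=7 ok

hazard at step 4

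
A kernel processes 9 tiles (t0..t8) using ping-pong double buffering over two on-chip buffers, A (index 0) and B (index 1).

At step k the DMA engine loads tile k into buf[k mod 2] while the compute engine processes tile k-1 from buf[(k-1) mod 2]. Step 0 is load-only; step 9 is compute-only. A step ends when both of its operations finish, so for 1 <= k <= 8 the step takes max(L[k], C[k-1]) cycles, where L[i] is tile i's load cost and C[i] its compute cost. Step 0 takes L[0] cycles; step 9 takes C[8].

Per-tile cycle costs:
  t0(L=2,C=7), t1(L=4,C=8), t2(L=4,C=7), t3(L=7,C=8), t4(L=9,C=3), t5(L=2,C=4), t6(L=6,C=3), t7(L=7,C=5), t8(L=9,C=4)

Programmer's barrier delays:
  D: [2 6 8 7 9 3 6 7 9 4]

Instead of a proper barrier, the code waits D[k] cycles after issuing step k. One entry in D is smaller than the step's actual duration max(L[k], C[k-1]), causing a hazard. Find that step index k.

hazard at step 1

step 0: need L[0]=2 = 2; D[0]=2 ok
step 1: need max(L[1]=4,C[0]=7) = 7; D[1]=6 SHORT
step 2: need max(L[2]=4,C[1]=8) = 8; D[2]=8 ok
step 3: need max(L[3]=7,C[2]=7) = 7; D[3]=7 ok
step 4: need max(L[4]=9,C[3]=8) = 9; D[4]=9 ok
step 5: need max(L[5]=2,C[4]=3) = 3; D[5]=3 ok
step 6: need max(L[6]=6,C[5]=4) = 6; D[6]=6 ok
step 7: need max(L[7]=7,C[6]=3) = 7; D[7]=7 ok
step 8: need max(L[8]=9,C[7]=5) = 9; D[8]=9 ok
step 9: need C[8]=4 = 4; D[9]=4 ok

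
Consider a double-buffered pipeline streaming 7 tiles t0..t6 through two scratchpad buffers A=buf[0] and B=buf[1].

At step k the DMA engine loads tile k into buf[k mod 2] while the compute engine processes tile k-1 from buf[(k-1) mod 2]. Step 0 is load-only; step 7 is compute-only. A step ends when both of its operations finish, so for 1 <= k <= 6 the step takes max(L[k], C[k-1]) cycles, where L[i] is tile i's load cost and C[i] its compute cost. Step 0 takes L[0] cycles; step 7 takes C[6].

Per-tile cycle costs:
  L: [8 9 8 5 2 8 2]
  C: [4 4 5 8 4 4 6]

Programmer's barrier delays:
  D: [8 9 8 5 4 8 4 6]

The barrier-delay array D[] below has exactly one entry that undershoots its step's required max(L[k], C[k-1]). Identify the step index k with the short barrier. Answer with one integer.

[0] required=L[0]=8=8 vs D=8 ok
[1] required=max(L[1]=9,C[0]=4)=9 vs D=9 ok
[2] required=max(L[2]=8,C[1]=4)=8 vs D=8 ok
[3] required=max(L[3]=5,C[2]=5)=5 vs D=5 ok
[4] required=max(L[4]=2,C[3]=8)=8 vs D=4 SHORT
[5] required=max(L[5]=8,C[4]=4)=8 vs D=8 ok
[6] required=max(L[6]=2,C[5]=4)=4 vs D=4 ok
[7] required=C[6]=6=6 vs D=6 ok

hazard at step 4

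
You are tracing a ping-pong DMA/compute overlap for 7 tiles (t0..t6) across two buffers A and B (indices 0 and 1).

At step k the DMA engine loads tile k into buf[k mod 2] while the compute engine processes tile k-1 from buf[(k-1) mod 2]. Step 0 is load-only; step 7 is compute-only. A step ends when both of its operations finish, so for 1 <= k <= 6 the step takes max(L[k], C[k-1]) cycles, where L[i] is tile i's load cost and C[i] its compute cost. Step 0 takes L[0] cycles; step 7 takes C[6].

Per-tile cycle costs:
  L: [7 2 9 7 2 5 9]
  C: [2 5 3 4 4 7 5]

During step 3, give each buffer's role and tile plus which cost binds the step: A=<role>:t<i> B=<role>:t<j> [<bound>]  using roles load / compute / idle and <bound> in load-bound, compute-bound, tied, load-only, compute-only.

step 3: A=compute:t2 B=load:t3 [load-bound]

[0] DMA t0→A (7c) ∥ CU idle ⇒ 7c, clock 7
[1] DMA t1→B (2c) ∥ CU A:t0 (2c) ⇒ 2c, clock 9
[2] DMA t2→A (9c) ∥ CU B:t1 (5c) ⇒ 9c, clock 18
[3] DMA t3→B (7c) ∥ CU A:t2 (3c) ⇒ 7c, clock 25
[4] DMA t4→A (2c) ∥ CU B:t3 (4c) ⇒ 4c, clock 29
[5] DMA t5→B (5c) ∥ CU A:t4 (4c) ⇒ 5c, clock 34
[6] DMA t6→A (9c) ∥ CU B:t5 (7c) ⇒ 9c, clock 43
[7] DMA idle ∥ CU A:t6 (5c) ⇒ 5c, clock 48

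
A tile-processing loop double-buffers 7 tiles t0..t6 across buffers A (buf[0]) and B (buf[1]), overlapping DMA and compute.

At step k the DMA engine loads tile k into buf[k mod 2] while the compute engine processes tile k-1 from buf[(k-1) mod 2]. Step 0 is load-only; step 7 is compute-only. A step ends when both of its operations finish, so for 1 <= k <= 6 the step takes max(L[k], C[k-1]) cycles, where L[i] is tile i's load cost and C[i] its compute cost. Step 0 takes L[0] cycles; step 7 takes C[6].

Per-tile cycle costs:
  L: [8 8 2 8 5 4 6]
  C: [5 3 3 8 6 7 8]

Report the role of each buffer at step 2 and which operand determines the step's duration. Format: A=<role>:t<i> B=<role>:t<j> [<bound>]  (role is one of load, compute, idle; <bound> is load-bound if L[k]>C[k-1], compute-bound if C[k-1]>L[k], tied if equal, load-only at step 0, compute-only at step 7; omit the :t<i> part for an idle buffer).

k=0 load=t0/8c comp=- wait=8 total=8
k=1 load=t1/8c comp=t0/5c wait=8 total=16
k=2 load=t2/2c comp=t1/3c wait=3 total=19
k=3 load=t3/8c comp=t2/3c wait=8 total=27
k=4 load=t4/5c comp=t3/8c wait=8 total=35
k=5 load=t5/4c comp=t4/6c wait=6 total=41
k=6 load=t6/6c comp=t5/7c wait=7 total=48
k=7 load=- comp=t6/8c wait=8 total=56

step 2: A=load:t2 B=compute:t1 [compute-bound]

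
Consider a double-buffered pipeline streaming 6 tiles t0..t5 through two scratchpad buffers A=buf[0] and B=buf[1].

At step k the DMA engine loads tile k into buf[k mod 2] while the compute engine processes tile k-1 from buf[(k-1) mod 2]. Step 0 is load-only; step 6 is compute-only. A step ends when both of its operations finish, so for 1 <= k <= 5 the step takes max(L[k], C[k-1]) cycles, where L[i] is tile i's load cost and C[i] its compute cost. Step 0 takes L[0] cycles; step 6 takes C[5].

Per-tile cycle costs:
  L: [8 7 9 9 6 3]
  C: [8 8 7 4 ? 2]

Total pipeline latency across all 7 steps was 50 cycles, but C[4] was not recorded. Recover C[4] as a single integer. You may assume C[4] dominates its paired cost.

step 0 | dur = L[0]=8 = 8
step 1 | dur = max(L[1]=7, C[0]=8) = 8
step 2 | dur = max(L[2]=9, C[1]=8) = 9
step 3 | dur = max(L[3]=9, C[2]=7) = 9
step 4 | dur = max(L[4]=6, C[3]=4) = 6
step 5 | dur = max(L[5]=3, C[4]=?) = C[4]  (unknown; binding)
step 6 | dur = C[5]=2 = 2
sum of known step durations = 42
dur[5] = total - known = 50 - 42 = 8
C[4] is the binding max in step 5, so C[4] = dur[5] = 8

C[4] = 8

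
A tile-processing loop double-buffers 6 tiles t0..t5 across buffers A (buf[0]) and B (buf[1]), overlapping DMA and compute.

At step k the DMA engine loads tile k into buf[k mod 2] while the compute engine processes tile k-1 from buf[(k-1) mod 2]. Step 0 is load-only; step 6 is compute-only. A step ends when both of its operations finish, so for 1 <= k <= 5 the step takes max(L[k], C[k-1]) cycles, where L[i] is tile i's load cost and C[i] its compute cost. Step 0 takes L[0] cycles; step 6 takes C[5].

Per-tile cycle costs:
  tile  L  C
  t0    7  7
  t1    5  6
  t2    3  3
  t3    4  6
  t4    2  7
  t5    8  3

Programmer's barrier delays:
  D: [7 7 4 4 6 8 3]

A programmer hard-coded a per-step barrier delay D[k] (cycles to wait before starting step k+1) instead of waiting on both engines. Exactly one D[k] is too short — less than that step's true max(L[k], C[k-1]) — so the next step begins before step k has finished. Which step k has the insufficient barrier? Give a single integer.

[0] required=L[0]=7=7 vs D=7 ok
[1] required=max(L[1]=5,C[0]=7)=7 vs D=7 ok
[2] required=max(L[2]=3,C[1]=6)=6 vs D=4 SHORT
[3] required=max(L[3]=4,C[2]=3)=4 vs D=4 ok
[4] required=max(L[4]=2,C[3]=6)=6 vs D=6 ok
[5] required=max(L[5]=8,C[4]=7)=8 vs D=8 ok
[6] required=C[5]=3=3 vs D=3 ok

hazard at step 2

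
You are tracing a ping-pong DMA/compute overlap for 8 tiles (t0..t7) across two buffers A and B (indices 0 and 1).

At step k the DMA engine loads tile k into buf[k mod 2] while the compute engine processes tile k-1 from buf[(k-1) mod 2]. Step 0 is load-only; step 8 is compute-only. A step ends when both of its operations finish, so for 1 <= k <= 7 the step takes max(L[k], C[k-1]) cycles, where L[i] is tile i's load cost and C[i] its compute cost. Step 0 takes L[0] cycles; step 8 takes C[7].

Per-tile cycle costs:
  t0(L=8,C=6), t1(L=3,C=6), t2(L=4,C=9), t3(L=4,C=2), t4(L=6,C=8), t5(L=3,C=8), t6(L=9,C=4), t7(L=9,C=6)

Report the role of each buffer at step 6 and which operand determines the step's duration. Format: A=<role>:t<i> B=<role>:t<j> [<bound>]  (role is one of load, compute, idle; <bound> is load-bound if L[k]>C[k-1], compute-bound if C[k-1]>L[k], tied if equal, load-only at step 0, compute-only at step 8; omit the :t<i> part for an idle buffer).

[0] DMA t0→A (8c) ∥ CU idle ⇒ 8c, clock 8
[1] DMA t1→B (3c) ∥ CU A:t0 (6c) ⇒ 6c, clock 14
[2] DMA t2→A (4c) ∥ CU B:t1 (6c) ⇒ 6c, clock 20
[3] DMA t3→B (4c) ∥ CU A:t2 (9c) ⇒ 9c, clock 29
[4] DMA t4→A (6c) ∥ CU B:t3 (2c) ⇒ 6c, clock 35
[5] DMA t5→B (3c) ∥ CU A:t4 (8c) ⇒ 8c, clock 43
[6] DMA t6→A (9c) ∥ CU B:t5 (8c) ⇒ 9c, clock 52
[7] DMA t7→B (9c) ∥ CU A:t6 (4c) ⇒ 9c, clock 61
[8] DMA idle ∥ CU B:t7 (6c) ⇒ 6c, clock 67

step 6: A=load:t6 B=compute:t5 [load-bound]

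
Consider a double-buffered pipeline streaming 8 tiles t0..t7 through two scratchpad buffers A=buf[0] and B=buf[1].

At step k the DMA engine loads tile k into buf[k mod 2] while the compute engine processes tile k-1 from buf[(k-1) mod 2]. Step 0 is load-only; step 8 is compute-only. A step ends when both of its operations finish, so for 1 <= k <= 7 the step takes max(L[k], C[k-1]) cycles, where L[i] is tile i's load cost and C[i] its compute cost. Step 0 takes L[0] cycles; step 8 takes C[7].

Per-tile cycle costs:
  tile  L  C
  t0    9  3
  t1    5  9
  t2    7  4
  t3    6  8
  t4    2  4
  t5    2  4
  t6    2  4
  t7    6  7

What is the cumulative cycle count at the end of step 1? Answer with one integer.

end_cycle[1] = 14

step 0: L[0]=9 → dur=9, Σ=9 | A=load:t0 B=idle [load-only]
step 1: L[1]=5 C[0]=3 → dur=5, Σ=14 | A=compute:t0 B=load:t1 [load-bound]
step 2: L[2]=7 C[1]=9 → dur=9, Σ=23 | A=load:t2 B=compute:t1 [compute-bound]
step 3: L[3]=6 C[2]=4 → dur=6, Σ=29 | A=compute:t2 B=load:t3 [load-bound]
step 4: L[4]=2 C[3]=8 → dur=8, Σ=37 | A=load:t4 B=compute:t3 [compute-bound]
step 5: L[5]=2 C[4]=4 → dur=4, Σ=41 | A=compute:t4 B=load:t5 [compute-bound]
step 6: L[6]=2 C[5]=4 → dur=4, Σ=45 | A=load:t6 B=compute:t5 [compute-bound]
step 7: L[7]=6 C[6]=4 → dur=6, Σ=51 | A=compute:t6 B=load:t7 [load-bound]
step 8: C[7]=7 → dur=7, Σ=58 | A=idle B=compute:t7 [compute-only]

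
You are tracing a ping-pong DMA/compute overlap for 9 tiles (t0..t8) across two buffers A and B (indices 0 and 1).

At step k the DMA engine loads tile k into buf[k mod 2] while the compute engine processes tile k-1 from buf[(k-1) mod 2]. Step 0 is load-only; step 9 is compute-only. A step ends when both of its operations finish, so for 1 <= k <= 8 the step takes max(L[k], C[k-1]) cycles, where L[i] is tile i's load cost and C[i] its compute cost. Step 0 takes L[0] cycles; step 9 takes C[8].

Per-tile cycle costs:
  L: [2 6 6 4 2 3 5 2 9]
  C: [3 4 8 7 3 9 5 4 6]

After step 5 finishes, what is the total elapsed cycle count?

end_cycle[5] = 32

k=0 load=t0/2c comp=- wait=2 total=2
k=1 load=t1/6c comp=t0/3c wait=6 total=8
k=2 load=t2/6c comp=t1/4c wait=6 total=14
k=3 load=t3/4c comp=t2/8c wait=8 total=22
k=4 load=t4/2c comp=t3/7c wait=7 total=29
k=5 load=t5/3c comp=t4/3c wait=3 total=32
k=6 load=t6/5c comp=t5/9c wait=9 total=41
k=7 load=t7/2c comp=t6/5c wait=5 total=46
k=8 load=t8/9c comp=t7/4c wait=9 total=55
k=9 load=- comp=t8/6c wait=6 total=61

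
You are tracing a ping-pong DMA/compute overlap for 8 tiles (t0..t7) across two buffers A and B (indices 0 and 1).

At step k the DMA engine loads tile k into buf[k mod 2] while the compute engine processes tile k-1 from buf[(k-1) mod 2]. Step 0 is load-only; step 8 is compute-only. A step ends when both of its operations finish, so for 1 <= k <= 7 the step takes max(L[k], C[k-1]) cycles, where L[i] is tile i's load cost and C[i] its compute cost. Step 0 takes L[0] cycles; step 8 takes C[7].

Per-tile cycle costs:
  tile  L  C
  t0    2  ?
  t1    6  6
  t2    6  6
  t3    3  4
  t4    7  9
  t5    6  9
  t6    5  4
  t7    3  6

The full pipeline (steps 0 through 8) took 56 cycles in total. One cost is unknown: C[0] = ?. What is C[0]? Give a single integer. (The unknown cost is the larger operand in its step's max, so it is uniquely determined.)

C[0] = 7

step 0 → dur = L[0]=2 = 2
step 1 → dur = max(L[1]=6, C[0]=?) = C[0]  (unknown; binding)
step 2 → dur = max(L[2]=6, C[1]=6) = 6
step 3 → dur = max(L[3]=3, C[2]=6) = 6
step 4 → dur = max(L[4]=7, C[3]=4) = 7
step 5 → dur = max(L[5]=6, C[4]=9) = 9
step 6 → dur = max(L[6]=5, C[5]=9) = 9
step 7 → dur = max(L[7]=3, C[6]=4) = 4
step 8 → dur = C[7]=6 = 6
sum of known step durations = 49
dur[1] = total - known = 56 - 49 = 7
C[0] is the binding max in step 1, so C[0] = dur[1] = 7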